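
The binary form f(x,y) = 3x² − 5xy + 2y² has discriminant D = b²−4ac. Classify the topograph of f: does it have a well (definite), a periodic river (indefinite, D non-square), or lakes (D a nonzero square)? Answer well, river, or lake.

D = b²−4ac = (-5)² − 4·3·2 = 1
D = 1² is a perfect square ⇒ form factors over ℤ ⇒ lakes

lake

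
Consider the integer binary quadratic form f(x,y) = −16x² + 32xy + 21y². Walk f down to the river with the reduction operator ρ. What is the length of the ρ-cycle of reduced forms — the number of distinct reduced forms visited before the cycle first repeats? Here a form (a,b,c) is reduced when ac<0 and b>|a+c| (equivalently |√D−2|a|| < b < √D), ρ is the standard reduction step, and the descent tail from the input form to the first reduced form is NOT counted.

D = 2368, ⌊√D⌋ = 48
river: ρ → (21,10,-27)
river: ρ → (-27,44,4)
river: ρ → (4,44,-27)
river: ρ → (-27,10,21)
river: ρ → (21,32,-16)
river: ρ → (-16,32,21)
ρ-cycle length = 6 (tail of 0 descent steps not counted)

6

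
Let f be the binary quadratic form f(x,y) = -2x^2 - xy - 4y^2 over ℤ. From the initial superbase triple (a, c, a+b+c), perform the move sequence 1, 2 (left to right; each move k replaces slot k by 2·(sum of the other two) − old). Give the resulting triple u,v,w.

start (-2,-4,-7) = (f(1,0),f(0,1),f(1,1))
replace slot 1: 2·((-4)+(-7)) − (-2) = -20 → (-20,-4,-7)
replace slot 2: 2·((-20)+(-7)) − (-4) = -50 → (-20,-50,-7)

-20,-50,-7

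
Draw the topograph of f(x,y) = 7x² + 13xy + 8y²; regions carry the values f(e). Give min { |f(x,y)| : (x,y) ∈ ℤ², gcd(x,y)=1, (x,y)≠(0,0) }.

translate: b→-1 (≡13 mod 14), so (7,13,8)→(7,-1,2)
flip: (7,-1,2)→(2,1,7)
reduced (well bottom): (2,1,7) with a≤c, −a<b≤a
well minimum = a = 2

2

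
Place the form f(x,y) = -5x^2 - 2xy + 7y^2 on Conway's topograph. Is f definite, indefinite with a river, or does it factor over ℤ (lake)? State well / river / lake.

D = b²−4ac = (-2)² − 4·(-5)·7 = 144
D = 12² is a perfect square ⇒ form factors over ℤ ⇒ lakes

lake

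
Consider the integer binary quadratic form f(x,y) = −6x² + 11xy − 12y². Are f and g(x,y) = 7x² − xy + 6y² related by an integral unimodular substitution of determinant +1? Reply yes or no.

D₁ = -167, D₂ = -167
f is negative-definite; reduce −f:
−f: translate: b→1 (≡-11 mod 12), so (6,-11,12)→(6,1,7)
−f: reduced (well bottom): (6,1,7) with a≤c, −a<b≤a
flip sign back: reduced form of f is (-6,-1,-7)
g: flip: (7,-1,6)→(6,1,7)
g: reduced (well bottom): (6,1,7) with a≤c, −a<b≤a
reduced forms (-6, -1, -7) vs (6, 1, 7) ⇒ inequivalent

no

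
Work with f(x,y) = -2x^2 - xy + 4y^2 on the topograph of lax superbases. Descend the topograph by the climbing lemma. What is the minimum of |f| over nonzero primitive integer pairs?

descent: ρ → (4,1,-2)
descent: ρ → (-2,3,3)  [lands on river]
river: ρ → (3,3,-2)
river: ρ → (-2,5,1)
river: ρ → (1,5,-2)
closes: descent 2, river 4
min |a| on river = 1

1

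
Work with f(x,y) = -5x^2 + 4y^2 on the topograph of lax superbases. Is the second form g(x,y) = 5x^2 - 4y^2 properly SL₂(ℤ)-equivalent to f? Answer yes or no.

D₁ = 80, D₂ = 80
river cycle of f (length 2): (4, 8, -1), (-1, 8, 4)
river cycle of g (length 2): (-4, 8, 1), (1, 8, -4)
cycles differ ⇒ inequivalent

no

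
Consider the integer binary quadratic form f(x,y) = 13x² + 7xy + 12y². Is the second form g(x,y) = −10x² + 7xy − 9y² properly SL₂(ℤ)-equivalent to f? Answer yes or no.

D₁ = -575, D₂ = -311
discriminants differ ⇒ not SL₂(ℤ)-equivalent

no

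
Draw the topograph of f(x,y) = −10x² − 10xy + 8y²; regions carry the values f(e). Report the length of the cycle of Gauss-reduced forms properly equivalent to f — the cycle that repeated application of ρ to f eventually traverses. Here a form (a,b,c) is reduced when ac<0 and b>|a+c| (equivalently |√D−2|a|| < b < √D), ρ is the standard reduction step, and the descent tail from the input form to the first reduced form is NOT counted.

D = 420, ⌊√D⌋ = 20
descent: ρ → (8,10,-10)  [lands on river]
river: ρ → (-10,10,8)
river: ρ → (8,6,-12)
river: ρ → (-12,18,2)
river: ρ → (2,18,-12)
river: ρ → (-12,6,8)
ρ-cycle length = 6 (tail of 1 descent step not counted)

6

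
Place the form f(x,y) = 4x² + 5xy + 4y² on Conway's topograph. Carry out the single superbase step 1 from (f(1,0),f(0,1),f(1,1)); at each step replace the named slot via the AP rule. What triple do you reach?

start (4,4,13) = (f(1,0),f(0,1),f(1,1))
replace slot 1: 2·(4+13) − 4 = 30 → (30,4,13)

30,4,13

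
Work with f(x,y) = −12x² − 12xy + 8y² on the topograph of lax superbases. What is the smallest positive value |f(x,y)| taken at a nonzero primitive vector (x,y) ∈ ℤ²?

descent: ρ → (8,12,-12)  [lands on river]
river: ρ → (-12,12,8)
river: ρ → (8,20,-4)
river: ρ → (-4,20,8)
closes: descent 1, river 4
min |a| on river = 4

4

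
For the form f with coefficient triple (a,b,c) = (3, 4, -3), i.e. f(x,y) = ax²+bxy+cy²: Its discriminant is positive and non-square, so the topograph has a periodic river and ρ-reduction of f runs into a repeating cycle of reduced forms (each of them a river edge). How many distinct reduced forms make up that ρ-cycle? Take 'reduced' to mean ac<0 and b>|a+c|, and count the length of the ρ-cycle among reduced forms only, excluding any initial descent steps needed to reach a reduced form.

D = 52, ⌊√D⌋ = 7
river: ρ → (-3,2,4)
river: ρ → (4,6,-1)
river: ρ → (-1,6,4)
river: ρ → (4,2,-3)
river: ρ → (-3,4,3)
river: ρ → (3,2,-4)
river: ρ → (-4,6,1)
river: ρ → (1,6,-4)
river: ρ → (-4,2,3)
river: ρ → (3,4,-3)
ρ-cycle length = 10 (tail of 0 descent steps not counted)

10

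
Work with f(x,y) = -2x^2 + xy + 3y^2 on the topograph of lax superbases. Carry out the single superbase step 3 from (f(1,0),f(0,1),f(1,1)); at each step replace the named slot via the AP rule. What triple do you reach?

start (-2,3,2) = (f(1,0),f(0,1),f(1,1))
replace slot 3: 2·((-2)+3) − 2 = 0 → (-2,3,0)

-2,3,0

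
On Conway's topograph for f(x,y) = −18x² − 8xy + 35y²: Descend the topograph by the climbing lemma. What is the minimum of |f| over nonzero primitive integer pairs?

descent: ρ → (35,8,-18)
descent: ρ → (-18,28,25)  [lands on river]
river: ρ → (25,22,-21)
river: ρ → (-21,20,26)
river: ρ → (26,32,-15)
river: ρ → (-15,28,30)
river: ρ → (30,32,-13)
river: ρ → (-13,46,9)
river: ρ → (9,44,-18)
closes: descent 2, river 8
min |a| on river = 9

9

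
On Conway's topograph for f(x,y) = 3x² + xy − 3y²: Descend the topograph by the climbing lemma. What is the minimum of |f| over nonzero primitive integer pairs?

river: ρ → (-3,5,1)
river: ρ → (1,5,-3)
river: ρ → (-3,1,3)
river: ρ → (3,5,-1)
river: ρ → (-1,5,3)
river: ρ → (3,1,-3)
closes: descent 0, river 6
min |a| on river = 1

1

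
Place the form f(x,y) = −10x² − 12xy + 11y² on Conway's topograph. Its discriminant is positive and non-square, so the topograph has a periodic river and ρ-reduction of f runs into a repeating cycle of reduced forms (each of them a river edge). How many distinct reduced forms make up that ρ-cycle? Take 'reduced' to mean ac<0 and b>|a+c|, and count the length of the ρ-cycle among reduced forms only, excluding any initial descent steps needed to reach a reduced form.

D = 584, ⌊√D⌋ = 24
descent: ρ → (11,12,-10)  [lands on river]
river: ρ → (-10,8,13)
river: ρ → (13,18,-5)
river: ρ → (-5,22,5)
river: ρ → (5,18,-13)
river: ρ → (-13,8,10)
river: ρ → (10,12,-11)
river: ρ → (-11,10,11)
ρ-cycle length = 8 (tail of 1 descent step not counted)

8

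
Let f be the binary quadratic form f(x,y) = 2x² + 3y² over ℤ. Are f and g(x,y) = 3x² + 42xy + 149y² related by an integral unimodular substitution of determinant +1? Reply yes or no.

D₁ = -24, D₂ = -24
f: reduced (well bottom): (2,0,3) with a≤c, −a<b≤a
g: translate: b→0 (≡42 mod 6), so (3,42,149)→(3,0,2)
g: flip: (3,0,2)→(2,0,3)
g: reduced (well bottom): (2,0,3) with a≤c, −a<b≤a
reduced forms (2, 0, 3) vs (2, 0, 3) ⇒ equivalent

yes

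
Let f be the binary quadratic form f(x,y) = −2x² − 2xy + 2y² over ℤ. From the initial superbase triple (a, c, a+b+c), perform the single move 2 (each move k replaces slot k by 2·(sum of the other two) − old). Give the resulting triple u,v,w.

start (-2,2,-2) = (f(1,0),f(0,1),f(1,1))
replace slot 2: 2·((-2)+(-2)) − 2 = -10 → (-2,-10,-2)

-2,-10,-2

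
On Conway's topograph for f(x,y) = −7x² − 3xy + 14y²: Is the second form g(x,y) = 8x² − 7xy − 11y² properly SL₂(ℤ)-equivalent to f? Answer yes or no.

D₁ = 401, D₂ = 401
river cycle of f (length 10): (-7, 11, 10), (10, 9, -8), (-8, 7, 11), (11, 15, -4), (-4, 17, 7), (7, 11, -10), (-10, 9, 8), (8, 7, -11), (-11, 15, 4), (4, 17, -7)
river cycle of g (length 10): (-11, 7, 8), (8, 9, -10), (-10, 11, 7), (7, 17, -4), (-4, 15, 11), (11, 7, -8), (-8, 9, 10), (10, 11, -7), (-7, 17, 4), (4, 15, -11)
cycles differ ⇒ inequivalent

no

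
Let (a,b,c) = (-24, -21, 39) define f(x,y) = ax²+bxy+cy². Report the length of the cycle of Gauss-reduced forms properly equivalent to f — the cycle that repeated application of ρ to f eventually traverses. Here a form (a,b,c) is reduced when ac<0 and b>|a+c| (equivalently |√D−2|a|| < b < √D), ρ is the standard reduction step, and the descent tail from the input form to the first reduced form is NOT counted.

D = 4185, ⌊√D⌋ = 64
descent: ρ → (39,21,-24)  [lands on river]
river: ρ → (-24,27,36)
river: ρ → (36,45,-15)
river: ρ → (-15,45,36)
river: ρ → (36,27,-24)
river: ρ → (-24,21,39)
river: ρ → (39,57,-6)
river: ρ → (-6,63,9)
river: ρ → (9,63,-6)
river: ρ → (-6,57,39)
ρ-cycle length = 10 (tail of 1 descent step not counted)

10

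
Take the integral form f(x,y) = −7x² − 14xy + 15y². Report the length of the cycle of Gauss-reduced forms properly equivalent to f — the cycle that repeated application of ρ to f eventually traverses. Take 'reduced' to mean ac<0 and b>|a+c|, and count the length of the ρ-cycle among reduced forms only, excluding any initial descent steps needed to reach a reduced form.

D = 616, ⌊√D⌋ = 24
descent: ρ → (15,14,-7)  [lands on river]
river: ρ → (-7,14,15)
river: ρ → (15,16,-6)
river: ρ → (-6,20,9)
river: ρ → (9,16,-10)
river: ρ → (-10,24,1)
river: ρ → (1,24,-10)
river: ρ → (-10,16,9)
river: ρ → (9,20,-6)
river: ρ → (-6,16,15)
ρ-cycle length = 10 (tail of 1 descent step not counted)

10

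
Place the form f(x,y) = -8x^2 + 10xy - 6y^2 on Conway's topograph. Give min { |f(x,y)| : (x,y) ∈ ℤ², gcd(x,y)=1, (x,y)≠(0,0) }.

translate: b→6 (≡-10 mod 16), so (8,-10,6)→(8,6,4)
flip: (8,6,4)→(4,-6,8)
translate: b→2 (≡-6 mod 8), so (4,-6,8)→(4,2,6)
reduced (well bottom): (4,2,6) with a≤c, −a<b≤a
well minimum |f| = |-4| = 4 (negative-definite)

4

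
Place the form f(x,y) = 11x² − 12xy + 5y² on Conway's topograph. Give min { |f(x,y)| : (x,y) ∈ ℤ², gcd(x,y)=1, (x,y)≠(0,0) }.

translate: b→10 (≡-12 mod 22), so (11,-12,5)→(11,10,4)
flip: (11,10,4)→(4,-10,11)
translate: b→-2 (≡-10 mod 8), so (4,-10,11)→(4,-2,5)
reduced (well bottom): (4,-2,5) with a≤c, −a<b≤a
well minimum = a = 4

4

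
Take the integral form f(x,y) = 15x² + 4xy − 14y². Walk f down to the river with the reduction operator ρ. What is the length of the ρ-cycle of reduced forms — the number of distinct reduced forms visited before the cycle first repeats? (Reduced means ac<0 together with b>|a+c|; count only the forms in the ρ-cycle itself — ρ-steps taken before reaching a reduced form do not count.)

D = 856, ⌊√D⌋ = 29
river: ρ → (-14,24,5)
river: ρ → (5,26,-9)
river: ρ → (-9,28,2)
river: ρ → (2,28,-9)
river: ρ → (-9,26,5)
river: ρ → (5,24,-14)
river: ρ → (-14,4,15)
river: ρ → (15,26,-3)
river: ρ → (-3,28,6)
river: ρ → (6,20,-19)
river: ρ → (-19,18,7)
river: ρ → (7,24,-10)
river: ρ → (-10,16,15)
river: ρ → (15,14,-11)
river: ρ → (-11,8,18)
river: ρ → (18,28,-1)
river: ρ → (-1,28,18)
river: ρ → (18,8,-11)
river: ρ → (-11,14,15)
river: ρ → (15,16,-10)
river: ρ → (-10,24,7)
river: ρ → (7,18,-19)
river: ρ → (-19,20,6)
river: ρ → (6,28,-3)
river: ρ → (-3,26,15)
river: ρ → (15,4,-14)
ρ-cycle length = 26 (tail of 0 descent steps not counted)

26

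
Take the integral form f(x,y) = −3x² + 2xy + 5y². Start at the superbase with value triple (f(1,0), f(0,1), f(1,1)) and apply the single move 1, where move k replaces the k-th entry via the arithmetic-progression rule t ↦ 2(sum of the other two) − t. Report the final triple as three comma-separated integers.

start (-3,5,4) = (f(1,0),f(0,1),f(1,1))
replace slot 1: 2·(5+4) − (-3) = 21 → (21,5,4)

21,5,4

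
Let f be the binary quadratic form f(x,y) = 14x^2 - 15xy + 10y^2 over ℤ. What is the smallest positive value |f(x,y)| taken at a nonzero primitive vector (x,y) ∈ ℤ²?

translate: b→13 (≡-15 mod 28), so (14,-15,10)→(14,13,9)
flip: (14,13,9)→(9,-13,14)
translate: b→5 (≡-13 mod 18), so (9,-13,14)→(9,5,10)
reduced (well bottom): (9,5,10) with a≤c, −a<b≤a
well minimum = a = 9

9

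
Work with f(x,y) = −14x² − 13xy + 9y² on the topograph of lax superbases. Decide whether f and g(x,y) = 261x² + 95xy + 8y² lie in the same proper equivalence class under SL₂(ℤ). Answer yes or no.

D₁ = 673, D₂ = 673
river cycle of f (length 58): (9, 13, -14), (-14, 15, 8), (8, 17, -12), (-12, 7, 13), (13, 19, -6), (-6, 17, 16), (16, 15, -7), (-7, 13, 18), (18, 23, -2), (-2, 25, 6), … (48 more)
river cycle of g (length 58): (8, 17, -12), (-12, 7, 13), (13, 19, -6), (-6, 17, 16), (16, 15, -7), (-7, 13, 18), (18, 23, -2), (-2, 25, 6), (6, 23, -6), (-6, 25, 2), … (48 more)
cycles coincide ⇒ equivalent

yes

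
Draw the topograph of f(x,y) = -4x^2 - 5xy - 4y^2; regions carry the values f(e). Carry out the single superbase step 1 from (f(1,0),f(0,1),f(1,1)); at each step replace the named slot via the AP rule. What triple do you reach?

start (-4,-4,-13) = (f(1,0),f(0,1),f(1,1))
replace slot 1: 2·((-4)+(-13)) − (-4) = -30 → (-30,-4,-13)

-30,-4,-13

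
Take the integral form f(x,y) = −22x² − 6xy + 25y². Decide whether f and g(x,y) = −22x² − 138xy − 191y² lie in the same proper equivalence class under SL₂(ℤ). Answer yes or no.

D₁ = 2236, D₂ = 2236
river cycle of f (length 20): (25, 6, -22), (-22, 38, 9), (9, 34, -30), (-30, 26, 13), (13, 26, -30), (-30, 34, 9), (9, 38, -22), (-22, 6, 25), (25, 44, -3), (-3, 46, 10), … (10 more)
river cycle of g (length 20): (-22, 38, 9), (9, 34, -30), (-30, 26, 13), (13, 26, -30), (-30, 34, 9), (9, 38, -22), (-22, 6, 25), (25, 44, -3), (-3, 46, 10), (10, 34, -27), … (10 more)
cycles coincide ⇒ equivalent

yes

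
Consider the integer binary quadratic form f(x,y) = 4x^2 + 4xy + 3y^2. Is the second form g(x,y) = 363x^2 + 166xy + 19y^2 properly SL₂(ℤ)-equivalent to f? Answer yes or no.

D₁ = -32, D₂ = -32
f: flip: (4,4,3)→(3,-4,4)
f: translate: b→2 (≡-4 mod 6), so (3,-4,4)→(3,2,3)
f: reduced (well bottom): (3,2,3) with a≤c, −a<b≤a
g: flip: (363,166,19)→(19,-166,363)
g: translate: b→-14 (≡-166 mod 38), so (19,-166,363)→(19,-14,3)
g: flip: (19,-14,3)→(3,14,19)
g: translate: b→2 (≡14 mod 6), so (3,14,19)→(3,2,3)
g: reduced (well bottom): (3,2,3) with a≤c, −a<b≤a
reduced forms (3, 2, 3) vs (3, 2, 3) ⇒ equivalent

yes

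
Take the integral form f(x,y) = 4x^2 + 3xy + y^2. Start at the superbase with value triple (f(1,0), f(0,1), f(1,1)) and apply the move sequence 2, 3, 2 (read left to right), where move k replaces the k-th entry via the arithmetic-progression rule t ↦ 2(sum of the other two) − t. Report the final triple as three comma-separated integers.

start (4,1,8) = (f(1,0),f(0,1),f(1,1))
replace slot 2: 2·(4+8) − 1 = 23 → (4,23,8)
replace slot 3: 2·(4+23) − 8 = 46 → (4,23,46)
replace slot 2: 2·(4+46) − 23 = 77 → (4,77,46)

4,77,46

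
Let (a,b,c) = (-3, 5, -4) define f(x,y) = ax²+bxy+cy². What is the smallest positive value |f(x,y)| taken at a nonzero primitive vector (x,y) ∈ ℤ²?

translate: b→1 (≡-5 mod 6), so (3,-5,4)→(3,1,2)
flip: (3,1,2)→(2,-1,3)
reduced (well bottom): (2,-1,3) with a≤c, −a<b≤a
well minimum |f| = |-2| = 2 (negative-definite)

2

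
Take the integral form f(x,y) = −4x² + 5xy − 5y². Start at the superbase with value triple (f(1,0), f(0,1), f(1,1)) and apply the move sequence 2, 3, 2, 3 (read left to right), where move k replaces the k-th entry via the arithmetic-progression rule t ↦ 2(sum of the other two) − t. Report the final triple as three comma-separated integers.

start (-4,-5,-4) = (f(1,0),f(0,1),f(1,1))
replace slot 2: 2·((-4)+(-4)) − (-5) = -11 → (-4,-11,-4)
replace slot 3: 2·((-4)+(-11)) − (-4) = -26 → (-4,-11,-26)
replace slot 2: 2·((-4)+(-26)) − (-11) = -49 → (-4,-49,-26)
replace slot 3: 2·((-4)+(-49)) − (-26) = -80 → (-4,-49,-80)

-4,-49,-80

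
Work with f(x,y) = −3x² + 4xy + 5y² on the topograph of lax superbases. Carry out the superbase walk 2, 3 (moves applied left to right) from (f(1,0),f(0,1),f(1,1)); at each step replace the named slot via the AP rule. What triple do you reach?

start (-3,5,6) = (f(1,0),f(0,1),f(1,1))
replace slot 2: 2·((-3)+6) − 5 = 1 → (-3,1,6)
replace slot 3: 2·((-3)+1) − 6 = -10 → (-3,1,-10)

-3,1,-10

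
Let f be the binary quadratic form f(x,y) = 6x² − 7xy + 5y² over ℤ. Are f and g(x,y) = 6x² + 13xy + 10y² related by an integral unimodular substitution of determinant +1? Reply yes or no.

D₁ = -71, D₂ = -71
f: translate: b→5 (≡-7 mod 12), so (6,-7,5)→(6,5,4)
f: flip: (6,5,4)→(4,-5,6)
f: translate: b→3 (≡-5 mod 8), so (4,-5,6)→(4,3,5)
f: reduced (well bottom): (4,3,5) with a≤c, −a<b≤a
g: translate: b→1 (≡13 mod 12), so (6,13,10)→(6,1,3)
g: flip: (6,1,3)→(3,-1,6)
g: reduced (well bottom): (3,-1,6) with a≤c, −a<b≤a
reduced forms (4, 3, 5) vs (3, -1, 6) ⇒ inequivalent

no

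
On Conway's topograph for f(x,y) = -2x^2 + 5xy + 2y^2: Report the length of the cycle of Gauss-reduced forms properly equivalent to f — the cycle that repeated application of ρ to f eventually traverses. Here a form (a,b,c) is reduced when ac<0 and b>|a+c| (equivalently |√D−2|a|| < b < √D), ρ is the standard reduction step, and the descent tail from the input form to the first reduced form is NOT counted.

D = 41, ⌊√D⌋ = 6
river: ρ → (2,3,-4)
river: ρ → (-4,5,1)
river: ρ → (1,5,-4)
river: ρ → (-4,3,2)
river: ρ → (2,5,-2)
river: ρ → (-2,3,4)
river: ρ → (4,5,-1)
river: ρ → (-1,5,4)
river: ρ → (4,3,-2)
river: ρ → (-2,5,2)
ρ-cycle length = 10 (tail of 0 descent steps not counted)

10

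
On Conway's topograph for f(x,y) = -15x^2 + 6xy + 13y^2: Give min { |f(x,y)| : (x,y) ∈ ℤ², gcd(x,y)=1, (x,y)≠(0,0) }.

river: ρ → (13,20,-8)
river: ρ → (-8,28,1)
river: ρ → (1,28,-8)
river: ρ → (-8,20,13)
river: ρ → (13,6,-15)
river: ρ → (-15,24,4)
river: ρ → (4,24,-15)
river: ρ → (-15,6,13)
closes: descent 0, river 8
min |a| on river = 1

1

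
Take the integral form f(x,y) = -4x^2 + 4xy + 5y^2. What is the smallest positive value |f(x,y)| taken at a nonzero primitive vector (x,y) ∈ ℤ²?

river: ρ → (5,6,-3)
river: ρ → (-3,6,5)
river: ρ → (5,4,-4)
river: ρ → (-4,4,5)
closes: descent 0, river 4
min |a| on river = 3

3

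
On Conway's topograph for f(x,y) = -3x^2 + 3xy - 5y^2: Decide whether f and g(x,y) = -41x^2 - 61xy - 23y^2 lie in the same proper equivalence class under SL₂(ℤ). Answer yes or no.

D₁ = -51, D₂ = -51
f is negative-definite; reduce −f:
−f: translate: b→3 (≡-3 mod 6), so (3,-3,5)→(3,3,5)
−f: reduced (well bottom): (3,3,5) with a≤c, −a<b≤a
flip sign back: reduced form of f is (-3,-3,-5)
g is negative-definite; reduce −g:
−g: translate: b→-21 (≡61 mod 82), so (41,61,23)→(41,-21,3)
−g: flip: (41,-21,3)→(3,21,41)
−g: translate: b→3 (≡21 mod 6), so (3,21,41)→(3,3,5)
−g: reduced (well bottom): (3,3,5) with a≤c, −a<b≤a
flip sign back: reduced form of g is (-3,-3,-5)
reduced forms (-3, -3, -5) vs (-3, -3, -5) ⇒ equivalent

yes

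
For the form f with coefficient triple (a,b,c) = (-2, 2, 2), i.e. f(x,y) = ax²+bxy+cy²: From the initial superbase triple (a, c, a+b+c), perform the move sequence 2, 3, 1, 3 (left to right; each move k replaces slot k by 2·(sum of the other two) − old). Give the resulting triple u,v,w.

start (-2,2,2) = (f(1,0),f(0,1),f(1,1))
replace slot 2: 2·((-2)+2) − 2 = -2 → (-2,-2,2)
replace slot 3: 2·((-2)+(-2)) − 2 = -10 → (-2,-2,-10)
replace slot 1: 2·((-2)+(-10)) − (-2) = -22 → (-22,-2,-10)
replace slot 3: 2·((-22)+(-2)) − (-10) = -38 → (-22,-2,-38)

-22,-2,-38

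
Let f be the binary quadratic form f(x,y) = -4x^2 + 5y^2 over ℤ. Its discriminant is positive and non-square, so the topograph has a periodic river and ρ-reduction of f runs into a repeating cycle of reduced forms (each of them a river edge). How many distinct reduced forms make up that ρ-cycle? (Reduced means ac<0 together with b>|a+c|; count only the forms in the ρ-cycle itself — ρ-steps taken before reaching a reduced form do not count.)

D = 80, ⌊√D⌋ = 8
descent: ρ → (5,0,-4)
descent: ρ → (-4,8,1)  [lands on river]
river: ρ → (1,8,-4)
ρ-cycle length = 2 (tail of 2 descent steps not counted)

2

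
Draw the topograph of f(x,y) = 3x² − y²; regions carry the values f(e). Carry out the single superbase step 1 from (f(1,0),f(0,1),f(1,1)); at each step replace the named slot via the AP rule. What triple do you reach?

start (3,-1,2) = (f(1,0),f(0,1),f(1,1))
replace slot 1: 2·((-1)+2) − 3 = -1 → (-1,-1,2)

-1,-1,2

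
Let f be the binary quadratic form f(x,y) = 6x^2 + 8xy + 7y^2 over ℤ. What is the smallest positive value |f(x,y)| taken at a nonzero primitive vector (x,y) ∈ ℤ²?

translate: b→-4 (≡8 mod 12), so (6,8,7)→(6,-4,5)
flip: (6,-4,5)→(5,4,6)
reduced (well bottom): (5,4,6) with a≤c, −a<b≤a
well minimum = a = 5

5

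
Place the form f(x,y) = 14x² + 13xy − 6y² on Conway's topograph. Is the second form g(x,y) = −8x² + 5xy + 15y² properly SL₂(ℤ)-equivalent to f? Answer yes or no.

D₁ = 505, D₂ = 505
river cycle of f (length 8): (-6, 11, 16), (16, 21, -1), (-1, 21, 16), (16, 11, -6), (-6, 13, 14), (14, 15, -5), (-5, 15, 14), (14, 13, -6)
river cycle of g (length 8): (-8, 21, 2), (2, 19, -18), (-18, 17, 3), (3, 19, -12), (-12, 5, 10), (10, 15, -7), (-7, 13, 12), (12, 11, -8)
cycles differ ⇒ inequivalent

no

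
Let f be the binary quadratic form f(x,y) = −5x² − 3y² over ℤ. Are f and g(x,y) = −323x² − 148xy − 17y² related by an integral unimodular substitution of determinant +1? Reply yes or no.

D₁ = -60, D₂ = -60
f is negative-definite; reduce −f:
−f: flip: (5,0,3)→(3,0,5)
−f: reduced (well bottom): (3,0,5) with a≤c, −a<b≤a
flip sign back: reduced form of f is (-3,0,-5)
g is negative-definite; reduce −g:
−g: flip: (323,148,17)→(17,-148,323)
−g: translate: b→-12 (≡-148 mod 34), so (17,-148,323)→(17,-12,3)
−g: flip: (17,-12,3)→(3,12,17)
−g: translate: b→0 (≡12 mod 6), so (3,12,17)→(3,0,5)
−g: reduced (well bottom): (3,0,5) with a≤c, −a<b≤a
flip sign back: reduced form of g is (-3,0,-5)
reduced forms (-3, 0, -5) vs (-3, 0, -5) ⇒ equivalent

yes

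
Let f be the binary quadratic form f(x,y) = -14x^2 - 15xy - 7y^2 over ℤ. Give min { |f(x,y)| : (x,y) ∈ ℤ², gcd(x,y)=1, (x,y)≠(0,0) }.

translate: b→-13 (≡15 mod 28), so (14,15,7)→(14,-13,6)
flip: (14,-13,6)→(6,13,14)
translate: b→1 (≡13 mod 12), so (6,13,14)→(6,1,7)
reduced (well bottom): (6,1,7) with a≤c, −a<b≤a
well minimum |f| = |-6| = 6 (negative-definite)

6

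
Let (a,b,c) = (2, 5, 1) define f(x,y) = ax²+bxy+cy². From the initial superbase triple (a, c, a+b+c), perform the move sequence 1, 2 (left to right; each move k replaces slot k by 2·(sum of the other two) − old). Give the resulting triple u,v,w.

start (2,1,8) = (f(1,0),f(0,1),f(1,1))
replace slot 1: 2·(1+8) − 2 = 16 → (16,1,8)
replace slot 2: 2·(16+8) − 1 = 47 → (16,47,8)

16,47,8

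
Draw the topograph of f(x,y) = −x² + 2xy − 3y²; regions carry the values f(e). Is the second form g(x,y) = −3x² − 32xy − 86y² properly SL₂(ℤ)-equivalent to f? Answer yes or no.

D₁ = -8, D₂ = -8
f is negative-definite; reduce −f:
−f: translate: b→0 (≡-2 mod 2), so (1,-2,3)→(1,0,2)
−f: reduced (well bottom): (1,0,2) with a≤c, −a<b≤a
flip sign back: reduced form of f is (-1,0,-2)
g is negative-definite; reduce −g:
−g: translate: b→2 (≡32 mod 6), so (3,32,86)→(3,2,1)
−g: flip: (3,2,1)→(1,-2,3)
−g: translate: b→0 (≡-2 mod 2), so (1,-2,3)→(1,0,2)
−g: reduced (well bottom): (1,0,2) with a≤c, −a<b≤a
flip sign back: reduced form of g is (-1,0,-2)
reduced forms (-1, 0, -2) vs (-1, 0, -2) ⇒ equivalent

yes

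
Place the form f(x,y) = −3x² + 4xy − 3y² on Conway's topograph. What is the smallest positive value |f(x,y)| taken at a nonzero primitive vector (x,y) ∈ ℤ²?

translate: b→2 (≡-4 mod 6), so (3,-4,3)→(3,2,2)
flip: (3,2,2)→(2,-2,3)
translate: b→2 (≡-2 mod 4), so (2,-2,3)→(2,2,3)
reduced (well bottom): (2,2,3) with a≤c, −a<b≤a
well minimum |f| = |-2| = 2 (negative-definite)

2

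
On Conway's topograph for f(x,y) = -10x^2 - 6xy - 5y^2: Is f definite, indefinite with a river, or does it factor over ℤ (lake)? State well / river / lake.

D = b²−4ac = (-6)² − 4·(-10)·(-5) = -164
D < 0 ⇒ definite ⇒ every region one sign ⇒ single well

well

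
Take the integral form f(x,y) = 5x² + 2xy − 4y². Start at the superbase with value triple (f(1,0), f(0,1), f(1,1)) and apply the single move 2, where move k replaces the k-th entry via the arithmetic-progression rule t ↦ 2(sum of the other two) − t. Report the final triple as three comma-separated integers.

start (5,-4,3) = (f(1,0),f(0,1),f(1,1))
replace slot 2: 2·(5+3) − (-4) = 20 → (5,20,3)

5,20,3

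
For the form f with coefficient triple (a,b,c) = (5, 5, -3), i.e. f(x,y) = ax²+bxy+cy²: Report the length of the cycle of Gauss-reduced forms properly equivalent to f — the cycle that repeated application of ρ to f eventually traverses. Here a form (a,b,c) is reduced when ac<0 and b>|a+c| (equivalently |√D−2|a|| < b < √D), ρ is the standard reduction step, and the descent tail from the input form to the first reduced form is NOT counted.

D = 85, ⌊√D⌋ = 9
river: ρ → (-3,7,3)
river: ρ → (3,5,-5)
river: ρ → (-5,5,3)
river: ρ → (3,7,-3)
river: ρ → (-3,5,5)
river: ρ → (5,5,-3)
ρ-cycle length = 6 (tail of 0 descent steps not counted)

6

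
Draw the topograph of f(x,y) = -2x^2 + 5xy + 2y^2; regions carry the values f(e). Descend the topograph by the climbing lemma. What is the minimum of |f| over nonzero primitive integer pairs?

river: ρ → (2,3,-4)
river: ρ → (-4,5,1)
river: ρ → (1,5,-4)
river: ρ → (-4,3,2)
river: ρ → (2,5,-2)
river: ρ → (-2,3,4)
river: ρ → (4,5,-1)
river: ρ → (-1,5,4)
river: ρ → (4,3,-2)
river: ρ → (-2,5,2)
closes: descent 0, river 10
min |a| on river = 1

1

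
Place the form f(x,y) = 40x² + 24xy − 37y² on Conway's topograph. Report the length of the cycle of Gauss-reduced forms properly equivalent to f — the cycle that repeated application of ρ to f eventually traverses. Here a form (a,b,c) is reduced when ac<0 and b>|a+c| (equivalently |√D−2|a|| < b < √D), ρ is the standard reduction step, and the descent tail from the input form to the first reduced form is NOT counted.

D = 6496, ⌊√D⌋ = 80
river: ρ → (-37,50,27)
river: ρ → (27,58,-29)
river: ρ → (-29,58,27)
river: ρ → (27,50,-37)
river: ρ → (-37,24,40)
river: ρ → (40,56,-21)
river: ρ → (-21,70,19)
river: ρ → (19,44,-60)
river: ρ → (-60,76,3)
river: ρ → (3,80,-8)
river: ρ → (-8,80,3)
river: ρ → (3,76,-60)
river: ρ → (-60,44,19)
river: ρ → (19,70,-21)
river: ρ → (-21,56,40)
river: ρ → (40,24,-37)
ρ-cycle length = 16 (tail of 0 descent steps not counted)

16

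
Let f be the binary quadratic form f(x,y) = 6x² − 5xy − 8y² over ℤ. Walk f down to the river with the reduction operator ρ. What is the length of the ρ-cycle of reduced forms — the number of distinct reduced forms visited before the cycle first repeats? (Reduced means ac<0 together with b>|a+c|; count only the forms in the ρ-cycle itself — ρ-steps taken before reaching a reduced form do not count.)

D = 217, ⌊√D⌋ = 14
descent: ρ → (-8,5,6)  [lands on river]
river: ρ → (6,7,-7)
river: ρ → (-7,7,6)
river: ρ → (6,5,-8)
river: ρ → (-8,11,3)
river: ρ → (3,13,-4)
river: ρ → (-4,11,6)
river: ρ → (6,13,-2)
river: ρ → (-2,11,12)
river: ρ → (12,13,-1)
river: ρ → (-1,13,12)
river: ρ → (12,11,-2)
river: ρ → (-2,13,6)
river: ρ → (6,11,-4)
river: ρ → (-4,13,3)
river: ρ → (3,11,-8)
ρ-cycle length = 16 (tail of 1 descent step not counted)

16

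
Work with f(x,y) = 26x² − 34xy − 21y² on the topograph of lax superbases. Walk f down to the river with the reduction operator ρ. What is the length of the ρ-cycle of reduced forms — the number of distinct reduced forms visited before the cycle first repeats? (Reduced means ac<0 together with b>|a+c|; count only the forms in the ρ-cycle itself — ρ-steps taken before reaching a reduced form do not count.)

D = 3340, ⌊√D⌋ = 57
descent: ρ → (-21,34,26)  [lands on river]
river: ρ → (26,18,-29)
river: ρ → (-29,40,15)
river: ρ → (15,50,-14)
river: ρ → (-14,34,39)
river: ρ → (39,44,-9)
river: ρ → (-9,46,34)
river: ρ → (34,22,-21)
river: ρ → (-21,20,35)
river: ρ → (35,50,-6)
river: ρ → (-6,46,51)
river: ρ → (51,56,-1)
river: ρ → (-1,56,51)
river: ρ → (51,46,-6)
river: ρ → (-6,50,35)
river: ρ → (35,20,-21)
river: ρ → (-21,22,34)
river: ρ → (34,46,-9)
river: ρ → (-9,44,39)
river: ρ → (39,34,-14)
river: ρ → (-14,50,15)
river: ρ → (15,40,-29)
river: ρ → (-29,18,26)
river: ρ → (26,34,-21)
river: ρ → (-21,50,10)
river: ρ → (10,50,-21)
ρ-cycle length = 26 (tail of 1 descent step not counted)

26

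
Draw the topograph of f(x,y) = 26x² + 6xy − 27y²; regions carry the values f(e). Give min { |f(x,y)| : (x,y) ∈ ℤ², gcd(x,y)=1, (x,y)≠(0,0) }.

river: ρ → (-27,48,5)
river: ρ → (5,52,-7)
river: ρ → (-7,46,26)
river: ρ → (26,6,-27)
closes: descent 0, river 4
min |a| on river = 5

5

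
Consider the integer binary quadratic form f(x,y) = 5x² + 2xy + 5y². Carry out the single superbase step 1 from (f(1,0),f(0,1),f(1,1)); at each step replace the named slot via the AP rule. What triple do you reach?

start (5,5,12) = (f(1,0),f(0,1),f(1,1))
replace slot 1: 2·(5+12) − 5 = 29 → (29,5,12)

29,5,12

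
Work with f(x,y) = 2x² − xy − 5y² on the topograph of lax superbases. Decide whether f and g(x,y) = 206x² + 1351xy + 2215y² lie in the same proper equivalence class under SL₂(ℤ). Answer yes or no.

D₁ = 41, D₂ = 41
river cycle of f (length 10): (2, 3, -4), (-4, 5, 1), (1, 5, -4), (-4, 3, 2), (2, 5, -2), (-2, 3, 4), (4, 5, -1), (-1, 5, 4), (4, 3, -2), (-2, 5, 2)
river cycle of g (length 10): (2, 3, -4), (-4, 5, 1), (1, 5, -4), (-4, 3, 2), (2, 5, -2), (-2, 3, 4), (4, 5, -1), (-1, 5, 4), (4, 3, -2), (-2, 5, 2)
cycles coincide ⇒ equivalent

yes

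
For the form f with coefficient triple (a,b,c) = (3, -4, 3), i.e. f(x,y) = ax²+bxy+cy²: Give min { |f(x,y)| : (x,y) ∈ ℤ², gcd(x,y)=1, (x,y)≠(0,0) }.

translate: b→2 (≡-4 mod 6), so (3,-4,3)→(3,2,2)
flip: (3,2,2)→(2,-2,3)
translate: b→2 (≡-2 mod 4), so (2,-2,3)→(2,2,3)
reduced (well bottom): (2,2,3) with a≤c, −a<b≤a
well minimum = a = 2

2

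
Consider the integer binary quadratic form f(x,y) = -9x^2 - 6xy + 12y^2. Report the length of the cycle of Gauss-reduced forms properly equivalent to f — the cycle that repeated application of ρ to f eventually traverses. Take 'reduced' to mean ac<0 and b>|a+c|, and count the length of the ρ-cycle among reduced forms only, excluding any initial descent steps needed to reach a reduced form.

D = 468, ⌊√D⌋ = 21
descent: ρ → (12,6,-9)  [lands on river]
river: ρ → (-9,12,9)
river: ρ → (9,6,-12)
river: ρ → (-12,18,3)
river: ρ → (3,18,-12)
river: ρ → (-12,6,9)
river: ρ → (9,12,-9)
river: ρ → (-9,6,12)
river: ρ → (12,18,-3)
river: ρ → (-3,18,12)
ρ-cycle length = 10 (tail of 1 descent step not counted)

10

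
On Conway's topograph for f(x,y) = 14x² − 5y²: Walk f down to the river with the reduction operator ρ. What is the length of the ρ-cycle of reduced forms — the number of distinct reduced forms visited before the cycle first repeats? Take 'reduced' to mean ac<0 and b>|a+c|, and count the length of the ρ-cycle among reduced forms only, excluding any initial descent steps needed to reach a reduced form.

D = 280, ⌊√D⌋ = 16
descent: ρ → (-5,10,9)  [lands on river]
river: ρ → (9,8,-6)
river: ρ → (-6,16,1)
river: ρ → (1,16,-6)
river: ρ → (-6,8,9)
river: ρ → (9,10,-5)
ρ-cycle length = 6 (tail of 1 descent step not counted)

6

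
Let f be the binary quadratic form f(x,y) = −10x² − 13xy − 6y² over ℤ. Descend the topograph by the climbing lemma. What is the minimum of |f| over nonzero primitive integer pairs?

translate: b→-7 (≡13 mod 20), so (10,13,6)→(10,-7,3)
flip: (10,-7,3)→(3,7,10)
translate: b→1 (≡7 mod 6), so (3,7,10)→(3,1,6)
reduced (well bottom): (3,1,6) with a≤c, −a<b≤a
well minimum |f| = |-3| = 3 (negative-definite)

3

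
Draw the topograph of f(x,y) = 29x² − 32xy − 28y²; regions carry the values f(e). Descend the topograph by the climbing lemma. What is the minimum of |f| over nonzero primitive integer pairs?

descent: ρ → (-28,32,29)  [lands on river]
river: ρ → (29,26,-31)
river: ρ → (-31,36,24)
river: ρ → (24,60,-7)
river: ρ → (-7,52,56)
river: ρ → (56,60,-3)
river: ρ → (-3,60,56)
river: ρ → (56,52,-7)
river: ρ → (-7,60,24)
river: ρ → (24,36,-31)
river: ρ → (-31,26,29)
river: ρ → (29,32,-28)
river: ρ → (-28,24,33)
river: ρ → (33,42,-19)
river: ρ → (-19,34,41)
river: ρ → (41,48,-12)
river: ρ → (-12,48,41)
river: ρ → (41,34,-19)
river: ρ → (-19,42,33)
river: ρ → (33,24,-28)
closes: descent 1, river 20
min |a| on river = 3

3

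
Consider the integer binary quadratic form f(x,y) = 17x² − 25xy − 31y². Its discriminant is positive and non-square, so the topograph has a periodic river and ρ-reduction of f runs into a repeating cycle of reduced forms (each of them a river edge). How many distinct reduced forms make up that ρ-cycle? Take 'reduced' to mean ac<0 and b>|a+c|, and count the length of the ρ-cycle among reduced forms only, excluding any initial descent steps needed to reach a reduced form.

D = 2733, ⌊√D⌋ = 52
descent: ρ → (-31,25,17)  [lands on river]
river: ρ → (17,43,-13)
river: ρ → (-13,35,29)
river: ρ → (29,23,-19)
river: ρ → (-19,15,33)
river: ρ → (33,51,-1)
river: ρ → (-1,51,33)
river: ρ → (33,15,-19)
river: ρ → (-19,23,29)
river: ρ → (29,35,-13)
river: ρ → (-13,43,17)
river: ρ → (17,25,-31)
river: ρ → (-31,37,11)
river: ρ → (11,51,-3)
river: ρ → (-3,51,11)
river: ρ → (11,37,-31)
ρ-cycle length = 16 (tail of 1 descent step not counted)

16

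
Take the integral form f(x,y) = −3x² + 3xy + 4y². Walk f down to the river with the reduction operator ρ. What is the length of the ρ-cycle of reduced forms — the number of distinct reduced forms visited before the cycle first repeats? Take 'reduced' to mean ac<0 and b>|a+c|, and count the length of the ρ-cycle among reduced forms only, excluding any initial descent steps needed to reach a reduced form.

D = 57, ⌊√D⌋ = 7
river: ρ → (4,5,-2)
river: ρ → (-2,7,1)
river: ρ → (1,7,-2)
river: ρ → (-2,5,4)
river: ρ → (4,3,-3)
river: ρ → (-3,3,4)
ρ-cycle length = 6 (tail of 0 descent steps not counted)

6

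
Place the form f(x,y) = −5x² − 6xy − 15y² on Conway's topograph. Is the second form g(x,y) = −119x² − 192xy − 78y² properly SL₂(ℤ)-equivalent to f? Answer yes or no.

D₁ = -264, D₂ = -264
f is negative-definite; reduce −f:
−f: translate: b→-4 (≡6 mod 10), so (5,6,15)→(5,-4,14)
−f: reduced (well bottom): (5,-4,14) with a≤c, −a<b≤a
flip sign back: reduced form of f is (-5,4,-14)
g is negative-definite; reduce −g:
−g: translate: b→-46 (≡192 mod 238), so (119,192,78)→(119,-46,5)
−g: flip: (119,-46,5)→(5,46,119)
−g: translate: b→-4 (≡46 mod 10), so (5,46,119)→(5,-4,14)
−g: reduced (well bottom): (5,-4,14) with a≤c, −a<b≤a
flip sign back: reduced form of g is (-5,4,-14)
reduced forms (-5, 4, -14) vs (-5, 4, -14) ⇒ equivalent

yes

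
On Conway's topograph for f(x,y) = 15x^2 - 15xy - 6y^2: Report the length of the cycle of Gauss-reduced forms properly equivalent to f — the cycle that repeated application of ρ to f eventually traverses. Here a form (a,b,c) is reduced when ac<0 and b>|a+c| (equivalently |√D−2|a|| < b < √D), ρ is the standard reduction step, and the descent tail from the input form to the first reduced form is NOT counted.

D = 585, ⌊√D⌋ = 24
descent: ρ → (-6,15,15)  [lands on river]
river: ρ → (15,15,-6)
river: ρ → (-6,21,6)
river: ρ → (6,15,-15)
river: ρ → (-15,15,6)
river: ρ → (6,21,-6)
ρ-cycle length = 6 (tail of 1 descent step not counted)

6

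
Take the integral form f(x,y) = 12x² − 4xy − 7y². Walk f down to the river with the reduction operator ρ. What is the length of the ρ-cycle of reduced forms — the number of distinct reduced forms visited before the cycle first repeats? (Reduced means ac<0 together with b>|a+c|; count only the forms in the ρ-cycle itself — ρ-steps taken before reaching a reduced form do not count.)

D = 352, ⌊√D⌋ = 18
descent: ρ → (-7,18,1)  [lands on river]
river: ρ → (1,18,-7)
river: ρ → (-7,10,9)
river: ρ → (9,8,-8)
river: ρ → (-8,8,9)
river: ρ → (9,10,-7)
ρ-cycle length = 6 (tail of 1 descent step not counted)

6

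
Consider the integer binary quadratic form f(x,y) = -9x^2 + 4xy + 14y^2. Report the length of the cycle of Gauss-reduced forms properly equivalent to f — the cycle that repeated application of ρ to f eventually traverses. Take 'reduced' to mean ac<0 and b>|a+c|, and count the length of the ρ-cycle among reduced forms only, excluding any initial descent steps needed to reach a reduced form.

D = 520, ⌊√D⌋ = 22
descent: ρ → (14,-4,-9)
descent: ρ → (-9,22,1)  [lands on river]
river: ρ → (1,22,-9)
river: ρ → (-9,14,9)
river: ρ → (9,22,-1)
river: ρ → (-1,22,9)
river: ρ → (9,14,-9)
ρ-cycle length = 6 (tail of 2 descent steps not counted)

6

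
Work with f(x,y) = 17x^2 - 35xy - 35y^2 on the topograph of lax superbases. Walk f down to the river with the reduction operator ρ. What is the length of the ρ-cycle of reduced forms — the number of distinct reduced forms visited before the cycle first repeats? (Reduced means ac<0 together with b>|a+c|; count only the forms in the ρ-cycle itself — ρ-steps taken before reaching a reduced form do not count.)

D = 3605, ⌊√D⌋ = 60
descent: ρ → (-35,35,17)  [lands on river]
river: ρ → (17,33,-37)
river: ρ → (-37,41,13)
river: ρ → (13,37,-43)
river: ρ → (-43,49,7)
river: ρ → (7,49,-43)
river: ρ → (-43,37,13)
river: ρ → (13,41,-37)
river: ρ → (-37,33,17)
river: ρ → (17,35,-35)
ρ-cycle length = 10 (tail of 1 descent step not counted)

10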